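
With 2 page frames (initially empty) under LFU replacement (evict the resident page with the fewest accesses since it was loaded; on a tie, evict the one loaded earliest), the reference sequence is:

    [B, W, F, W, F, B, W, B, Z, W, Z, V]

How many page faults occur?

10

B -> miss, frames {B}
W -> miss, frames {B,W}
F -> miss, evict B, frames {W,F}
W -> hit
F -> hit
B -> miss, evict W, frames {F,B}
W -> miss, evict B, frames {F,W}
B -> miss, evict W, frames {F,B}
Z -> miss, evict B, frames {F,Z}
W -> miss, evict Z, frames {F,W}
Z -> miss, evict W, frames {F,Z}
V -> miss, evict Z, frames {F,V}
Page faults: 10.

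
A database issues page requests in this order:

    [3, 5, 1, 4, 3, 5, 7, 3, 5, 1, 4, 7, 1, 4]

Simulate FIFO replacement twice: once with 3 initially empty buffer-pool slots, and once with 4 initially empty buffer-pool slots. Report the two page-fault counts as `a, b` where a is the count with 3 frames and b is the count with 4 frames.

9, 10

3 frames: F F F F F F F . . F F . . . → 9 faults.
4 frames: F F F F . . F F F F F F . . → 10 faults.
10 > 9: adding a frame increased faults — Belady's anomaly.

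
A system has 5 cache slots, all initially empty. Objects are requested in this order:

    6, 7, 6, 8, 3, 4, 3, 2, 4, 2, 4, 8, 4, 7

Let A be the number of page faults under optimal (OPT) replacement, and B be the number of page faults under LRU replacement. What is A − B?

Under OPT: F F . F F F . F . . . . . . → 6 faults.
Under LRU: F F . F F F . F . . . . . F → 7 faults.
A − B = 6 − 7 = -1.

-1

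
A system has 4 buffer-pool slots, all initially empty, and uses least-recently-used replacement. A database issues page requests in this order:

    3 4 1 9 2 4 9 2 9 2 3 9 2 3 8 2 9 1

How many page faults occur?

3 → fault, frames (3)
4 → fault, frames (3 4)
1 → fault, frames (3 4 1)
9 → fault, frames (3 4 1 9)
2 → fault, evict 3, frames (4 1 9 2)
4 → hit
9 → hit
2 → hit
9 → hit
2 → hit
3 → fault, evict 1, frames (4 9 2 3)
9 → hit
2 → hit
3 → hit
8 → fault, evict 4, frames (9 2 3 8)
2 → hit
9 → hit
1 → fault, evict 3, frames (8 2 9 1)
Page faults: 8.

8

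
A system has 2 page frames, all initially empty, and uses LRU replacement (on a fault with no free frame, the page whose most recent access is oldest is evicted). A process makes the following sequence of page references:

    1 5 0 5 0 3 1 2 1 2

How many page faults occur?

6

1 -> fault, frames [1]
5 -> fault, frames [1, 5]
0 -> fault, evict 1, frames [5, 0]
5 -> hit
0 -> hit
3 -> fault, evict 5, frames [0, 3]
1 -> fault, evict 0, frames [3, 1]
2 -> fault, evict 3, frames [1, 2]
1 -> hit
2 -> hit
Page faults: 6.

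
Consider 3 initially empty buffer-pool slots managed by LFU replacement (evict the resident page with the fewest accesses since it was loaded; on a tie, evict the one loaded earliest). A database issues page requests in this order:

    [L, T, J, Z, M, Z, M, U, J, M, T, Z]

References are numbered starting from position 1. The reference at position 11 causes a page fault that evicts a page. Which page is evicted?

J

pos 1: L → miss, frames {L}
pos 2: T → miss, frames {L,T}
pos 3: J → miss, frames {L,T,J}
pos 4: Z → miss, evict L, frames {T,J,Z}
pos 5: M → miss, evict T, frames {J,Z,M}
pos 6: Z → hit
pos 7: M → hit
pos 8: U → miss, evict J, frames {Z,M,U}
pos 9: J → miss, evict U, frames {Z,M,J}
pos 10: M → hit
pos 11: T → miss, evict J, frames {Z,M,T}
At position 11, page J is evicted.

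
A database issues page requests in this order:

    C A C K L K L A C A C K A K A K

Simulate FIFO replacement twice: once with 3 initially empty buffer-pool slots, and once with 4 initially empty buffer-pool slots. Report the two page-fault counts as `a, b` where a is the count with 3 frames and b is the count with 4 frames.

7, 4

3 frames: F F . F F . . . F F . F . . . . → 7 faults.
4 frames: F F . F F . . . . . . . . . . . → 4 faults.
4 < 7: adding a frame reduced faults, as is typical.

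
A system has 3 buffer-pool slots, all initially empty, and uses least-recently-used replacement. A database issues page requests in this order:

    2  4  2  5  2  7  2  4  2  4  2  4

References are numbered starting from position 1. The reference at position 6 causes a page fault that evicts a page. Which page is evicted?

pos 1: 2: fault, frames {2}
pos 2: 4: fault, frames {2,4}
pos 3: 2: hit
pos 4: 5: fault, frames {4,2,5}
pos 5: 2: hit
pos 6: 7: fault, evict 4, frames {5,2,7}
At position 6, page 4 is evicted.

4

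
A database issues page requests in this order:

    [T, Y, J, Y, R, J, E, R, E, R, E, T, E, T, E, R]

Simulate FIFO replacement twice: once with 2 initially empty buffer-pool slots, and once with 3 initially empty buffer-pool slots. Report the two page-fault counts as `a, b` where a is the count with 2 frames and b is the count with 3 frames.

2 frames: F F F . F . F . . . . F . . . F → 7 faults.
3 frames: F F F . F . F . . . . F . . . . → 6 faults.
6 < 7: adding a frame reduced faults, as is typical.

7, 6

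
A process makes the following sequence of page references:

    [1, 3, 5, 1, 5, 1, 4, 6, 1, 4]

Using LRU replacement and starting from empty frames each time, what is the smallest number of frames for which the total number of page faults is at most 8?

2

f=1: 10 faults
f=2: 8 faults
f=3: 5 faults
f=4: 5 faults
f=5: 5 faults
Smallest f with faults ≤ 8 is 2.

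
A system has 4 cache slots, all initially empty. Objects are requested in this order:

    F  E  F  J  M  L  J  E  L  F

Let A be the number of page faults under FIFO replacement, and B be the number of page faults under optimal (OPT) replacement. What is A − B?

Under FIFO: F F . F F F . . . F → 6 faults.
Under OPT: F F . F F F . . . . → 5 faults.
A − B = 6 − 5 = 1.

1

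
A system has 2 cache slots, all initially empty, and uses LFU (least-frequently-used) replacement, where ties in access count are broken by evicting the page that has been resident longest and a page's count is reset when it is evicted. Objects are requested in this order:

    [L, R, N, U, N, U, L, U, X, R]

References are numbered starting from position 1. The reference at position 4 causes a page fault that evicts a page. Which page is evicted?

pos 1: L -> fault, frames (L)
pos 2: R -> fault, frames (L R)
pos 3: N -> fault, evict L, frames (R N)
pos 4: U -> fault, evict R, frames (N U)
At position 4, page R is evicted.

R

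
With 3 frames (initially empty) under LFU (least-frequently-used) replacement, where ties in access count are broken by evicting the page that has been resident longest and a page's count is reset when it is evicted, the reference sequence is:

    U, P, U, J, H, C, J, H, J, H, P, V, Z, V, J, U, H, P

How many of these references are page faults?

13

U → fault, frames {U}
P → fault, frames {U,P}
U → hit
J → fault, frames {U,P,J}
H → fault, evict P, frames {U,J,H}
C → fault, evict J, frames {U,H,C}
J → fault, evict H, frames {U,C,J}
H → fault, evict C, frames {U,J,H}
J → hit
H → hit
P → fault, evict U, frames {J,H,P}
V → fault, evict P, frames {J,H,V}
Z → fault, evict V, frames {J,H,Z}
V → fault, evict Z, frames {J,H,V}
J → hit
U → fault, evict V, frames {J,H,U}
H → hit
P → fault, evict U, frames {J,H,P}
Page faults: 13.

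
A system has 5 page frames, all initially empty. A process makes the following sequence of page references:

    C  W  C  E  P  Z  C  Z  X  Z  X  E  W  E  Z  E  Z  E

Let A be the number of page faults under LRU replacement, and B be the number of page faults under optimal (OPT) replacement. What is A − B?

1

Under LRU: F F . F F F . . F . . . F . . . . . → 7 faults.
Under OPT: F F . F F F . . F . . . . . . . . . → 6 faults.
A − B = 7 − 6 = 1.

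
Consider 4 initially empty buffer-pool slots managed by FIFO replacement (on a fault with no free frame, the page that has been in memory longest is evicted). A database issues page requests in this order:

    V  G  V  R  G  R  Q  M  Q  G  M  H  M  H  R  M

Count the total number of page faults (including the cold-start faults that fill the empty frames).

V → miss, frames [V]
G → miss, frames [V, G]
V → hit
R → miss, frames [V, G, R]
G → hit
R → hit
Q → miss, frames [V, G, R, Q]
M → miss, evict V, frames [G, R, Q, M]
Q → hit
G → hit
M → hit
H → miss, evict G, frames [R, Q, M, H]
M → hit
H → hit
R → hit
M → hit
Page faults: 6.

6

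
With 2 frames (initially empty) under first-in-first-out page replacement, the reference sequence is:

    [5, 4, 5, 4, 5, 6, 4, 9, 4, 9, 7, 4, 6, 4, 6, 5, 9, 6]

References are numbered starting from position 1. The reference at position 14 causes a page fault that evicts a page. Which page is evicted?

7

pos 1: 5: fault, frames [5]
pos 2: 4: fault, frames [5, 4]
pos 3: 5: hit
pos 4: 4: hit
pos 5: 5: hit
pos 6: 6: fault, evict 5, frames [4, 6]
pos 7: 4: hit
pos 8: 9: fault, evict 4, frames [6, 9]
pos 9: 4: fault, evict 6, frames [9, 4]
pos 10: 9: hit
pos 11: 7: fault, evict 9, frames [4, 7]
pos 12: 4: hit
pos 13: 6: fault, evict 4, frames [7, 6]
pos 14: 4: fault, evict 7, frames [6, 4]
At position 14, page 7 is evicted.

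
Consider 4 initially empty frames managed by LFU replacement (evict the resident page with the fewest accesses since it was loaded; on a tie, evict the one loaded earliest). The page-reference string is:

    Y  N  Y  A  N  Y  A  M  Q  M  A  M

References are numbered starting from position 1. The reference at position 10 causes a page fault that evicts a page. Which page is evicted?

pos 1: Y → fault, frames (Y)
pos 2: N → fault, frames (Y N)
pos 3: Y → hit
pos 4: A → fault, frames (Y N A)
pos 5: N → hit
pos 6: Y → hit
pos 7: A → hit
pos 8: M → fault, frames (Y N A M)
pos 9: Q → fault, evict M, frames (Y N A Q)
pos 10: M → fault, evict Q, frames (Y N A M)
At position 10, page Q is evicted.

Q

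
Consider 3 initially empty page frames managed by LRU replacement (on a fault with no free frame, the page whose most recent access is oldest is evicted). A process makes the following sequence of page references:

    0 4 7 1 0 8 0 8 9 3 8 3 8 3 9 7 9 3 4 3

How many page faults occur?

10

0 -> fault, frames {0}
4 -> fault, frames {0,4}
7 -> fault, frames {0,4,7}
1 -> fault, evict 0, frames {4,7,1}
0 -> fault, evict 4, frames {7,1,0}
8 -> fault, evict 7, frames {1,0,8}
0 -> hit
8 -> hit
9 -> fault, evict 1, frames {0,8,9}
3 -> fault, evict 0, frames {8,9,3}
8 -> hit
3 -> hit
8 -> hit
3 -> hit
9 -> hit
7 -> fault, evict 8, frames {3,9,7}
9 -> hit
3 -> hit
4 -> fault, evict 7, frames {9,3,4}
3 -> hit
Page faults: 10.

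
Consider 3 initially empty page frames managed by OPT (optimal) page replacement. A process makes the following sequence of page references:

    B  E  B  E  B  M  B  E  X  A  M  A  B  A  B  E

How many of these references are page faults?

B → fault, frames {B}
E → fault, frames {B,E}
B → hit
E → hit
B → hit
M → fault, frames {B,E,M}
B → hit
E → hit
X → fault, evict E, frames {B,M,X}
A → fault, evict X, frames {B,M,A}
M → hit
A → hit
B → hit
A → hit
B → hit
E → fault, evict A, frames {B,M,E}
Page faults: 6.

6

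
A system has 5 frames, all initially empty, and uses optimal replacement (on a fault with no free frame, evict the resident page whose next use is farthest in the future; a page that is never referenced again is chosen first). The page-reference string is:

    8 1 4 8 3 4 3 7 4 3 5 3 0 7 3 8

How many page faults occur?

8 -> fault, frames [8]
1 -> fault, frames [8, 1]
4 -> fault, frames [8, 1, 4]
8 -> hit
3 -> fault, frames [8, 1, 4, 3]
4 -> hit
3 -> hit
7 -> fault, frames [8, 1, 4, 3, 7]
4 -> hit
3 -> hit
5 -> fault, evict 4, frames [8, 1, 3, 7, 5]
3 -> hit
0 -> fault, evict 5, frames [8, 1, 3, 7, 0]
7 -> hit
3 -> hit
8 -> hit
Page faults: 7.

7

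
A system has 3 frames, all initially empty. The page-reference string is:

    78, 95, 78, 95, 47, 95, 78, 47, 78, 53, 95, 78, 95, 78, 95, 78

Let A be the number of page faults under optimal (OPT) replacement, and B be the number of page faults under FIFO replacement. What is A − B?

Under OPT: F F . . F . . . . F . . . . . . → 4 faults.
Under FIFO: F F . . F . . . . F . F F . . . → 6 faults.
A − B = 4 − 6 = -2.

-2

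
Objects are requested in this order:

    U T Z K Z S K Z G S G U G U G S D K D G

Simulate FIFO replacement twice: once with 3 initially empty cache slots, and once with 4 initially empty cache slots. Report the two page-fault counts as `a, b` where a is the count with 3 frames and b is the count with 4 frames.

3 frames: F F F F . F . . F . . F . . . . F F . F → 10 faults.
4 frames: F F F F . F . . F . . F . . . . F F . . → 9 faults.
9 < 10: adding a frame reduced faults, as is typical.

10, 9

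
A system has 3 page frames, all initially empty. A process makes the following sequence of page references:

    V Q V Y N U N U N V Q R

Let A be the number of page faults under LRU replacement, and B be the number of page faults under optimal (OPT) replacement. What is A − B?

Under LRU: F F . F F F . . . F F F → 8 faults.
Under OPT: F F . F F F . . . . F F → 7 faults.
A − B = 8 − 7 = 1.

1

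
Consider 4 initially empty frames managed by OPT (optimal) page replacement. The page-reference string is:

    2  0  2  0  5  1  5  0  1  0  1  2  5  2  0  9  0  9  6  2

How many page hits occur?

14

2 → fault, frames [2]
0 → fault, frames [2, 0]
2 → hit
0 → hit
5 → fault, frames [2, 0, 5]
1 → fault, frames [2, 0, 5, 1]
5 → hit
0 → hit
1 → hit
0 → hit
1 → hit
2 → hit
5 → hit
2 → hit
0 → hit
9 → fault, evict 1, frames [2, 0, 5, 9]
0 → hit
9 → hit
6 → fault, evict 9, frames [2, 0, 5, 6]
2 → hit
Hits: 14.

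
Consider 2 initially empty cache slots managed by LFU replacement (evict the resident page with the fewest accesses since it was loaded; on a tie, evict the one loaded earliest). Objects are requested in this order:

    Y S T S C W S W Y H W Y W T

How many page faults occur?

Y → fault, frames (Y)
S → fault, frames (Y S)
T → fault, evict Y, frames (S T)
S → hit
C → fault, evict T, frames (S C)
W → fault, evict C, frames (S W)
S → hit
W → hit
Y → fault, evict W, frames (S Y)
H → fault, evict Y, frames (S H)
W → fault, evict H, frames (S W)
Y → fault, evict W, frames (S Y)
W → fault, evict Y, frames (S W)
T → fault, evict W, frames (S T)
Page faults: 11.

11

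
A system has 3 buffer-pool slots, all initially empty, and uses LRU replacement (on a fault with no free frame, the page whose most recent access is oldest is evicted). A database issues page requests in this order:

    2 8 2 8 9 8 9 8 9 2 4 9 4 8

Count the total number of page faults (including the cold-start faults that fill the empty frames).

5

2 → miss, frames [2]
8 → miss, frames [2, 8]
2 → hit
8 → hit
9 → miss, frames [2, 8, 9]
8 → hit
9 → hit
8 → hit
9 → hit
2 → hit
4 → miss, evict 8, frames [9, 2, 4]
9 → hit
4 → hit
8 → miss, evict 2, frames [9, 4, 8]
Page faults: 5.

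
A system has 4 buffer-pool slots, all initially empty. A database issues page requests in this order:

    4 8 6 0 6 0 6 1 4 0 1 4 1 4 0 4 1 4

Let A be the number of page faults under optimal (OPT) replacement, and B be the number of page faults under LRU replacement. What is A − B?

-1

Under OPT: F F F F . . . F . . . . . . . . . . → 5 faults.
Under LRU: F F F F . . . F F . . . . . . . . . → 6 faults.
A − B = 5 − 6 = -1.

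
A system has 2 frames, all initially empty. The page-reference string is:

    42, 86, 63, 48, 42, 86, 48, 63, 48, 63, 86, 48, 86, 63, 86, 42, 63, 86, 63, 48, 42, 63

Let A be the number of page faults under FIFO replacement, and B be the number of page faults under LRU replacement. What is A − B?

1

Under FIFO: F F F F F F F F . . F F . F F F F F . F F F → 18 faults.
Under LRU: F F F F F F F F . . F F . F . F F F . F F F → 17 faults.
A − B = 18 − 17 = 1.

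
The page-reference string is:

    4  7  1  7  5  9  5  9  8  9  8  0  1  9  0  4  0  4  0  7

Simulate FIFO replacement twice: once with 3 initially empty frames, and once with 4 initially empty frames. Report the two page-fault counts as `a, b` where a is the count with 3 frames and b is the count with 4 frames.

3 frames: F F F . F F . . F . . F F F . F F . . F → 12 faults.
4 frames: F F F . F F . . F . . F F . . F . . . F → 10 faults.
10 < 12: adding a frame reduced faults, as is typical.

12, 10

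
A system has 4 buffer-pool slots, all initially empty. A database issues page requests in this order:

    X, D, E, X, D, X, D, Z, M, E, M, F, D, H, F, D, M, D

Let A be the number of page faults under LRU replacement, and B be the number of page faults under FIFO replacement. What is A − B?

Under LRU: F F F . . . . F F F . F F F . . . . → 9 faults.
Under FIFO: F F F . . . . F F . . F F F . . . . → 8 faults.
A − B = 9 − 8 = 1.

1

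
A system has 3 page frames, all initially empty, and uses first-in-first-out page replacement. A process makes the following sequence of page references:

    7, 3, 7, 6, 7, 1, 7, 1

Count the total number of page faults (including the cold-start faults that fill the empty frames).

7 → miss, frames [7]
3 → miss, frames [7, 3]
7 → hit
6 → miss, frames [7, 3, 6]
7 → hit
1 → miss, evict 7, frames [3, 6, 1]
7 → miss, evict 3, frames [6, 1, 7]
1 → hit
Page faults: 5.

5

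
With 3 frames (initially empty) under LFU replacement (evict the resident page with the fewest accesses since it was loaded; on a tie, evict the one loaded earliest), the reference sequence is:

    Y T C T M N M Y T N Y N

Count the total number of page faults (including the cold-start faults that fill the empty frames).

9

Y -> miss, frames [Y]
T -> miss, frames [Y, T]
C -> miss, frames [Y, T, C]
T -> hit
M -> miss, evict Y, frames [T, C, M]
N -> miss, evict C, frames [T, M, N]
M -> hit
Y -> miss, evict N, frames [T, M, Y]
T -> hit
N -> miss, evict Y, frames [T, M, N]
Y -> miss, evict N, frames [T, M, Y]
N -> miss, evict Y, frames [T, M, N]
Page faults: 9.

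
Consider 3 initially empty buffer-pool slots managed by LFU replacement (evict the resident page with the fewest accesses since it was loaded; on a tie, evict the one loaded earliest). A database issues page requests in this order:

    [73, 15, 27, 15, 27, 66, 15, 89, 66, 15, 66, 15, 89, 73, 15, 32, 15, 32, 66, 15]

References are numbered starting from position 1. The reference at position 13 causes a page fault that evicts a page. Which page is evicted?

27

pos 1: 73 → miss, frames {73}
pos 2: 15 → miss, frames {73,15}
pos 3: 27 → miss, frames {73,15,27}
pos 4: 15 → hit
pos 5: 27 → hit
pos 6: 66 → miss, evict 73, frames {15,27,66}
pos 7: 15 → hit
pos 8: 89 → miss, evict 66, frames {15,27,89}
pos 9: 66 → miss, evict 89, frames {15,27,66}
pos 10: 15 → hit
pos 11: 66 → hit
pos 12: 15 → hit
pos 13: 89 → miss, evict 27, frames {15,66,89}
At position 13, page 27 is evicted.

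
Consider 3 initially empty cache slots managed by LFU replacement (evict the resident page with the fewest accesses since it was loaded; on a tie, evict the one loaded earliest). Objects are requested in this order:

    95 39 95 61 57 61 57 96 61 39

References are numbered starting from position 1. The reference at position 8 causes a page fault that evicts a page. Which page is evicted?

pos 1: 95 -> miss, frames (95)
pos 2: 39 -> miss, frames (95 39)
pos 3: 95 -> hit
pos 4: 61 -> miss, frames (95 39 61)
pos 5: 57 -> miss, evict 39, frames (95 61 57)
pos 6: 61 -> hit
pos 7: 57 -> hit
pos 8: 96 -> miss, evict 95, frames (61 57 96)
At position 8, page 95 is evicted.

95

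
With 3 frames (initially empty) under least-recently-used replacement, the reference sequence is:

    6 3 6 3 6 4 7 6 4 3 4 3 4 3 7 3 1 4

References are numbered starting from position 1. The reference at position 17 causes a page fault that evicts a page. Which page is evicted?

pos 1: 6: miss, frames (6)
pos 2: 3: miss, frames (6 3)
pos 3: 6: hit
pos 4: 3: hit
pos 5: 6: hit
pos 6: 4: miss, frames (3 6 4)
pos 7: 7: miss, evict 3, frames (6 4 7)
pos 8: 6: hit
pos 9: 4: hit
pos 10: 3: miss, evict 7, frames (6 4 3)
pos 11: 4: hit
pos 12: 3: hit
pos 13: 4: hit
pos 14: 3: hit
pos 15: 7: miss, evict 6, frames (4 3 7)
pos 16: 3: hit
pos 17: 1: miss, evict 4, frames (7 3 1)
At position 17, page 4 is evicted.

4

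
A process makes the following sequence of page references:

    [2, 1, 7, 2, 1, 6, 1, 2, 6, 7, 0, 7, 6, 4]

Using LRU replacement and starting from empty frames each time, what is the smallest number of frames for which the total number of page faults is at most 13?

f=1: 14 faults
f=2: 12 faults
f=3: 7 faults
f=4: 6 faults
f=5: 6 faults
f=6: 6 faults
Smallest f with faults ≤ 13 is 2.

2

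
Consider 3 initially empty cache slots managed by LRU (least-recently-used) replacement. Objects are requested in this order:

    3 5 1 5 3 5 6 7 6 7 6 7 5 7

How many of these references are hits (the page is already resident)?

3 → fault, frames (3)
5 → fault, frames (3 5)
1 → fault, frames (3 5 1)
5 → hit
3 → hit
5 → hit
6 → fault, evict 1, frames (3 5 6)
7 → fault, evict 3, frames (5 6 7)
6 → hit
7 → hit
6 → hit
7 → hit
5 → hit
7 → hit
Hits: 9.

9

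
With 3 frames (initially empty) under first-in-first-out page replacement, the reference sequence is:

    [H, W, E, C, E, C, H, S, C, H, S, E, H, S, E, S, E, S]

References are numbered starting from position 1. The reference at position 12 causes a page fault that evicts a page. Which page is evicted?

pos 1: H: fault, frames (H)
pos 2: W: fault, frames (H W)
pos 3: E: fault, frames (H W E)
pos 4: C: fault, evict H, frames (W E C)
pos 5: E: hit
pos 6: C: hit
pos 7: H: fault, evict W, frames (E C H)
pos 8: S: fault, evict E, frames (C H S)
pos 9: C: hit
pos 10: H: hit
pos 11: S: hit
pos 12: E: fault, evict C, frames (H S E)
At position 12, page C is evicted.

C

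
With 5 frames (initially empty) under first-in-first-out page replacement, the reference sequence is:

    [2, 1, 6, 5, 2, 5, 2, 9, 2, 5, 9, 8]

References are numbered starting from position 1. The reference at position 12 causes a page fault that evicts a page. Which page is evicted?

pos 1: 2 -> miss, frames {2}
pos 2: 1 -> miss, frames {2,1}
pos 3: 6 -> miss, frames {2,1,6}
pos 4: 5 -> miss, frames {2,1,6,5}
pos 5: 2 -> hit
pos 6: 5 -> hit
pos 7: 2 -> hit
pos 8: 9 -> miss, frames {2,1,6,5,9}
pos 9: 2 -> hit
pos 10: 5 -> hit
pos 11: 9 -> hit
pos 12: 8 -> miss, evict 2, frames {1,6,5,9,8}
At position 12, page 2 is evicted.

2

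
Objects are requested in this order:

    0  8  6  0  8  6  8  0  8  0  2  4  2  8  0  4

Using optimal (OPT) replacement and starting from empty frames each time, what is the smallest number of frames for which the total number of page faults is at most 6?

f=1: 16 faults
f=2: 9 faults
f=3: 6 faults
f=4: 5 faults
f=5: 5 faults
Smallest f with faults ≤ 6 is 3.

3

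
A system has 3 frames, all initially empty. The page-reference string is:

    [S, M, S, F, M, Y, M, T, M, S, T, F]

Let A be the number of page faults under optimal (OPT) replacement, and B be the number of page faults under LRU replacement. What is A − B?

-1

Under OPT: F F . F . F . F . . . F → 6 faults.
Under LRU: F F . F . F . F . F . F → 7 faults.
A − B = 6 − 7 = -1.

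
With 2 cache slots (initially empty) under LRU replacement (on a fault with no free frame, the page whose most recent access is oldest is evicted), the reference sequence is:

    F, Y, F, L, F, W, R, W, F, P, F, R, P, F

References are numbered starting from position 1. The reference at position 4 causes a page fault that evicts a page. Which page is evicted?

Y

pos 1: F: fault, frames (F)
pos 2: Y: fault, frames (F Y)
pos 3: F: hit
pos 4: L: fault, evict Y, frames (F L)
At position 4, page Y is evicted.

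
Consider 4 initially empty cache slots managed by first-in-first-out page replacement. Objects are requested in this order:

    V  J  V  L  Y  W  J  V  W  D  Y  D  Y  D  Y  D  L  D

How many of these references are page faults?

8

V -> miss, frames [V]
J -> miss, frames [V, J]
V -> hit
L -> miss, frames [V, J, L]
Y -> miss, frames [V, J, L, Y]
W -> miss, evict V, frames [J, L, Y, W]
J -> hit
V -> miss, evict J, frames [L, Y, W, V]
W -> hit
D -> miss, evict L, frames [Y, W, V, D]
Y -> hit
D -> hit
Y -> hit
D -> hit
Y -> hit
D -> hit
L -> miss, evict Y, frames [W, V, D, L]
D -> hit
Page faults: 8.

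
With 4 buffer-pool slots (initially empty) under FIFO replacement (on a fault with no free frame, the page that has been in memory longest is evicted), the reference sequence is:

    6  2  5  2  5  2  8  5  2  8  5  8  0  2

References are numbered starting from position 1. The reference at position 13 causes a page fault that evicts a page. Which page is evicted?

6

pos 1: 6 -> fault, frames [6]
pos 2: 2 -> fault, frames [6, 2]
pos 3: 5 -> fault, frames [6, 2, 5]
pos 4: 2 -> hit
pos 5: 5 -> hit
pos 6: 2 -> hit
pos 7: 8 -> fault, frames [6, 2, 5, 8]
pos 8: 5 -> hit
pos 9: 2 -> hit
pos 10: 8 -> hit
pos 11: 5 -> hit
pos 12: 8 -> hit
pos 13: 0 -> fault, evict 6, frames [2, 5, 8, 0]
At position 13, page 6 is evicted.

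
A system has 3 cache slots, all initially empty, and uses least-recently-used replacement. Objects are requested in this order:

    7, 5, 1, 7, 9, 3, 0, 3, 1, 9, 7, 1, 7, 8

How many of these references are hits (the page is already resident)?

7 → miss, frames {7}
5 → miss, frames {7,5}
1 → miss, frames {7,5,1}
7 → hit
9 → miss, evict 5, frames {1,7,9}
3 → miss, evict 1, frames {7,9,3}
0 → miss, evict 7, frames {9,3,0}
3 → hit
1 → miss, evict 9, frames {0,3,1}
9 → miss, evict 0, frames {3,1,9}
7 → miss, evict 3, frames {1,9,7}
1 → hit
7 → hit
8 → miss, evict 9, frames {1,7,8}
Hits: 4.

4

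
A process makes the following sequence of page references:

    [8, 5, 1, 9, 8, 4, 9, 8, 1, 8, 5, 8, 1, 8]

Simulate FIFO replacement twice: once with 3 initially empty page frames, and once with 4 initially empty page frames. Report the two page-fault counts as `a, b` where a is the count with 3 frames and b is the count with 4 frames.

9, 8

3 frames: F F F F F F . . F . F F . . → 9 faults.
4 frames: F F F F . F . F . . F . F . → 8 faults.
8 < 9: adding a frame reduced faults, as is typical.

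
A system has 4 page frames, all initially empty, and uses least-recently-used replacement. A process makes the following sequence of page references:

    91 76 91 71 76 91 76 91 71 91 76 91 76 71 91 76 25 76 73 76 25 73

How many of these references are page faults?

5

91 → fault, frames {91}
76 → fault, frames {91,76}
91 → hit
71 → fault, frames {76,91,71}
76 → hit
91 → hit
76 → hit
91 → hit
71 → hit
91 → hit
76 → hit
91 → hit
76 → hit
71 → hit
91 → hit
76 → hit
25 → fault, frames {71,91,76,25}
76 → hit
73 → fault, evict 71, frames {91,25,76,73}
76 → hit
25 → hit
73 → hit
Page faults: 5.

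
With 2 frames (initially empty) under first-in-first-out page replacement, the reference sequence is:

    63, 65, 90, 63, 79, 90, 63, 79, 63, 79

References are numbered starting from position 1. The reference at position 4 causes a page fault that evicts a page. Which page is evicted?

65

pos 1: 63 -> fault, frames [63]
pos 2: 65 -> fault, frames [63, 65]
pos 3: 90 -> fault, evict 63, frames [65, 90]
pos 4: 63 -> fault, evict 65, frames [90, 63]
At position 4, page 65 is evicted.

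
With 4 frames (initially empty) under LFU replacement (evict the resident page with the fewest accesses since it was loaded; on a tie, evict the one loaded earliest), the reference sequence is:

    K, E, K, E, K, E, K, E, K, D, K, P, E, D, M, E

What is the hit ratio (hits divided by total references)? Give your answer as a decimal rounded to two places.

0.69

K → fault, frames {K}
E → fault, frames {K,E}
K → hit
E → hit
K → hit
E → hit
K → hit
E → hit
K → hit
D → fault, frames {K,E,D}
K → hit
P → fault, frames {K,E,D,P}
E → hit
D → hit
M → fault, evict P, frames {K,E,D,M}
E → hit
Hits: 11 of 16 references → 11/16 = 0.6875.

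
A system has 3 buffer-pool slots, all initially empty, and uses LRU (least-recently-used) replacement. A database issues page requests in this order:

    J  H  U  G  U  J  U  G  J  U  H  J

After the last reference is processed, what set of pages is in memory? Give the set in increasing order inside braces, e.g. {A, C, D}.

J -> miss, frames [J]
H -> miss, frames [J, H]
U -> miss, frames [J, H, U]
G -> miss, evict J, frames [H, U, G]
U -> hit
J -> miss, evict H, frames [G, U, J]
U -> hit
G -> hit
J -> hit
U -> hit
H -> miss, evict G, frames [J, U, H]
J -> hit

{H, J, U}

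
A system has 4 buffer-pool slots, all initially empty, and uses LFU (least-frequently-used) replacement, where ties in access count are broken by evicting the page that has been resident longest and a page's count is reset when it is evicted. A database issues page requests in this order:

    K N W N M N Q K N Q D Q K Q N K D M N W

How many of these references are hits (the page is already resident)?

11

K: miss, frames [K]
N: miss, frames [K, N]
W: miss, frames [K, N, W]
N: hit
M: miss, frames [K, N, W, M]
N: hit
Q: miss, evict K, frames [N, W, M, Q]
K: miss, evict W, frames [N, M, Q, K]
N: hit
Q: hit
D: miss, evict M, frames [N, Q, K, D]
Q: hit
K: hit
Q: hit
N: hit
K: hit
D: hit
M: miss, evict D, frames [N, Q, K, M]
N: hit
W: miss, evict M, frames [N, Q, K, W]
Hits: 11.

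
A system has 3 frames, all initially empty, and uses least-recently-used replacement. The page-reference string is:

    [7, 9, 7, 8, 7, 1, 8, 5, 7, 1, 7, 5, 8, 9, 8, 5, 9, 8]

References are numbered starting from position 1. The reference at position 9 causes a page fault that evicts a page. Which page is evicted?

pos 1: 7 -> miss, frames {7}
pos 2: 9 -> miss, frames {7,9}
pos 3: 7 -> hit
pos 4: 8 -> miss, frames {9,7,8}
pos 5: 7 -> hit
pos 6: 1 -> miss, evict 9, frames {8,7,1}
pos 7: 8 -> hit
pos 8: 5 -> miss, evict 7, frames {1,8,5}
pos 9: 7 -> miss, evict 1, frames {8,5,7}
At position 9, page 1 is evicted.

1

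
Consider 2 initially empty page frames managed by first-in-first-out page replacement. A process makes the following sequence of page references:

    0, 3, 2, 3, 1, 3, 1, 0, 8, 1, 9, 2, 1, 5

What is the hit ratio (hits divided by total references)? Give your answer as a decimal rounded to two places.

0.14

0 → fault, frames {0}
3 → fault, frames {0,3}
2 → fault, evict 0, frames {3,2}
3 → hit
1 → fault, evict 3, frames {2,1}
3 → fault, evict 2, frames {1,3}
1 → hit
0 → fault, evict 1, frames {3,0}
8 → fault, evict 3, frames {0,8}
1 → fault, evict 0, frames {8,1}
9 → fault, evict 8, frames {1,9}
2 → fault, evict 1, frames {9,2}
1 → fault, evict 9, frames {2,1}
5 → fault, evict 2, frames {1,5}
Hits: 2 of 14 references → 2/14 = 0.1429.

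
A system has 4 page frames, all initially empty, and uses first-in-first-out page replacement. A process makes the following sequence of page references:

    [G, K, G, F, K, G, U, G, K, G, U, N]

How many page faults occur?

5

G: fault, frames {G}
K: fault, frames {G,K}
G: hit
F: fault, frames {G,K,F}
K: hit
G: hit
U: fault, frames {G,K,F,U}
G: hit
K: hit
G: hit
U: hit
N: fault, evict G, frames {K,F,U,N}
Page faults: 5.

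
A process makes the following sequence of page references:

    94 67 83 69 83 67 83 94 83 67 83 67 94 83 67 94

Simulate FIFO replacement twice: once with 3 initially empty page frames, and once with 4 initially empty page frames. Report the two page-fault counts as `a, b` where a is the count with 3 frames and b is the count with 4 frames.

7, 4

3 frames: F F F F . . . F . F F . . . . . → 7 faults.
4 frames: F F F F . . . . . . . . . . . . → 4 faults.
4 < 7: adding a frame reduced faults, as is typical.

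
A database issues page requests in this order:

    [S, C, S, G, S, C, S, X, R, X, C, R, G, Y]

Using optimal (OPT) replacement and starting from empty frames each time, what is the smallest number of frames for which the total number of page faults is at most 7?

f=1: 14 faults
f=2: 9 faults
f=3: 7 faults
f=4: 6 faults
f=5: 6 faults
f=6: 6 faults
Smallest f with faults ≤ 7 is 3.

3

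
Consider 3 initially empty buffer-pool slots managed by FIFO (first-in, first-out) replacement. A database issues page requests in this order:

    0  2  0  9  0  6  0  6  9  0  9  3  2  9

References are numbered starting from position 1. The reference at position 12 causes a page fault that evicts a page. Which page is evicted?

9

pos 1: 0: miss, frames [0]
pos 2: 2: miss, frames [0, 2]
pos 3: 0: hit
pos 4: 9: miss, frames [0, 2, 9]
pos 5: 0: hit
pos 6: 6: miss, evict 0, frames [2, 9, 6]
pos 7: 0: miss, evict 2, frames [9, 6, 0]
pos 8: 6: hit
pos 9: 9: hit
pos 10: 0: hit
pos 11: 9: hit
pos 12: 3: miss, evict 9, frames [6, 0, 3]
At position 12, page 9 is evicted.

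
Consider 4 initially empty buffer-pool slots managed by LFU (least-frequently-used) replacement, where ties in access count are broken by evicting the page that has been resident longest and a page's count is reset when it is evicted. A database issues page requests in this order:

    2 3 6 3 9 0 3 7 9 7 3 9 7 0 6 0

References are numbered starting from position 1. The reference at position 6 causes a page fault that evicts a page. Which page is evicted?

pos 1: 2 → miss, frames [2]
pos 2: 3 → miss, frames [2, 3]
pos 3: 6 → miss, frames [2, 3, 6]
pos 4: 3 → hit
pos 5: 9 → miss, frames [2, 3, 6, 9]
pos 6: 0 → miss, evict 2, frames [3, 6, 9, 0]
At position 6, page 2 is evicted.

2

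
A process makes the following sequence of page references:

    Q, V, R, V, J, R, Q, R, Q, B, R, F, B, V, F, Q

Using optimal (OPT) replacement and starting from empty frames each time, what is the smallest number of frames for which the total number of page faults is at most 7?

3

f=1: 16 faults
f=2: 9 faults
f=3: 7 faults
f=4: 6 faults
f=5: 6 faults
f=6: 6 faults
Smallest f with faults ≤ 7 is 3.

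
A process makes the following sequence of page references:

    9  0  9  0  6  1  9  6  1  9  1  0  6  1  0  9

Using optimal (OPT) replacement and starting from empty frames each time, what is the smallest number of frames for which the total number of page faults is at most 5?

f=1: 16 faults
f=2: 10 faults
f=3: 6 faults
f=4: 4 faults
Smallest f with faults ≤ 5 is 4.

4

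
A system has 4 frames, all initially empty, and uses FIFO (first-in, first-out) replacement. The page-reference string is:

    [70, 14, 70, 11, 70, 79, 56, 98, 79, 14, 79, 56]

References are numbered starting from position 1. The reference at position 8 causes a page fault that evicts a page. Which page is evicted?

14

pos 1: 70 -> fault, frames [70]
pos 2: 14 -> fault, frames [70, 14]
pos 3: 70 -> hit
pos 4: 11 -> fault, frames [70, 14, 11]
pos 5: 70 -> hit
pos 6: 79 -> fault, frames [70, 14, 11, 79]
pos 7: 56 -> fault, evict 70, frames [14, 11, 79, 56]
pos 8: 98 -> fault, evict 14, frames [11, 79, 56, 98]
At position 8, page 14 is evicted.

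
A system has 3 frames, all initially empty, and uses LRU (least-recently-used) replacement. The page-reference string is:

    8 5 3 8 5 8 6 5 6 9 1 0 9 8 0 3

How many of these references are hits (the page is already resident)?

7

8 → fault, frames (8)
5 → fault, frames (8 5)
3 → fault, frames (8 5 3)
8 → hit
5 → hit
8 → hit
6 → fault, evict 3, frames (5 8 6)
5 → hit
6 → hit
9 → fault, evict 8, frames (5 6 9)
1 → fault, evict 5, frames (6 9 1)
0 → fault, evict 6, frames (9 1 0)
9 → hit
8 → fault, evict 1, frames (0 9 8)
0 → hit
3 → fault, evict 9, frames (8 0 3)
Hits: 7.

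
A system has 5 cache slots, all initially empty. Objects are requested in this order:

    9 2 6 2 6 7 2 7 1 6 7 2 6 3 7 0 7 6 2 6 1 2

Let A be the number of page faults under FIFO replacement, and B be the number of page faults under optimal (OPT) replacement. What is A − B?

2

Under FIFO: F F F . . F . . F . . . . F . F . . F F . . → 9 faults.
Under OPT: F F F . . F . . F . . . . F . F . . . . . . → 7 faults.
A − B = 9 − 7 = 2.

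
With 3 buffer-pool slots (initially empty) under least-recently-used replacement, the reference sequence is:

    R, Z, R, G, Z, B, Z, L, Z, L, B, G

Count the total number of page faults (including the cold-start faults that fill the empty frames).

6

R -> miss, frames {R}
Z -> miss, frames {R,Z}
R -> hit
G -> miss, frames {Z,R,G}
Z -> hit
B -> miss, evict R, frames {G,Z,B}
Z -> hit
L -> miss, evict G, frames {B,Z,L}
Z -> hit
L -> hit
B -> hit
G -> miss, evict Z, frames {L,B,G}
Page faults: 6.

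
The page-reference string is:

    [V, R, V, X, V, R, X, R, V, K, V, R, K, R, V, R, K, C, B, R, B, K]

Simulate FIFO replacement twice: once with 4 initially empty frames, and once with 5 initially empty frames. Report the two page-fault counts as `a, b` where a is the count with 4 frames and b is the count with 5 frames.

4 frames: F F . F . . . . . F . . . . . . . F F F . . → 7 faults.
5 frames: F F . F . . . . . F . . . . . . . F F . . . → 6 faults.
6 < 7: adding a frame reduced faults, as is typical.

7, 6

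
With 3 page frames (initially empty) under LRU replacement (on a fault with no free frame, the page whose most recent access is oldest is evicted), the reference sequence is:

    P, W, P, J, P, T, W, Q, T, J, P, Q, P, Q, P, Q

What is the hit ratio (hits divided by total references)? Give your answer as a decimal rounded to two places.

P → miss, frames (P)
W → miss, frames (P W)
P → hit
J → miss, frames (W P J)
P → hit
T → miss, evict W, frames (J P T)
W → miss, evict J, frames (P T W)
Q → miss, evict P, frames (T W Q)
T → hit
J → miss, evict W, frames (Q T J)
P → miss, evict Q, frames (T J P)
Q → miss, evict T, frames (J P Q)
P → hit
Q → hit
P → hit
Q → hit
Hits: 7 of 16 references → 7/16 = 0.4375.

0.44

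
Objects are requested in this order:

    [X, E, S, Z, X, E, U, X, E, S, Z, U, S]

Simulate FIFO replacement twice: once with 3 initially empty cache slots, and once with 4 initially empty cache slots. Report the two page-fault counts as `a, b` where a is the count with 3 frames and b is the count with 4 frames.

3 frames: F F F F F F F . . F F . . → 9 faults.
4 frames: F F F F . . F F F F F F . → 10 faults.
10 > 9: adding a frame increased faults — Belady's anomaly.

9, 10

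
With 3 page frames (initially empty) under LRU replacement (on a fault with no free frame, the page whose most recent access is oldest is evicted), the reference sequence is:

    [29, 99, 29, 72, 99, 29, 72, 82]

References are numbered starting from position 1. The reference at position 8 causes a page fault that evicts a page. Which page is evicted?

99

pos 1: 29 → fault, frames {29}
pos 2: 99 → fault, frames {29,99}
pos 3: 29 → hit
pos 4: 72 → fault, frames {99,29,72}
pos 5: 99 → hit
pos 6: 29 → hit
pos 7: 72 → hit
pos 8: 82 → fault, evict 99, frames {29,72,82}
At position 8, page 99 is evicted.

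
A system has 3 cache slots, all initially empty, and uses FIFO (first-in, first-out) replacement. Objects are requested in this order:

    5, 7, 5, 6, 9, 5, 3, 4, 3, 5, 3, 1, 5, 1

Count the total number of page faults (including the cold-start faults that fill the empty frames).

5 → miss, frames (5)
7 → miss, frames (5 7)
5 → hit
6 → miss, frames (5 7 6)
9 → miss, evict 5, frames (7 6 9)
5 → miss, evict 7, frames (6 9 5)
3 → miss, evict 6, frames (9 5 3)
4 → miss, evict 9, frames (5 3 4)
3 → hit
5 → hit
3 → hit
1 → miss, evict 5, frames (3 4 1)
5 → miss, evict 3, frames (4 1 5)
1 → hit
Page faults: 9.

9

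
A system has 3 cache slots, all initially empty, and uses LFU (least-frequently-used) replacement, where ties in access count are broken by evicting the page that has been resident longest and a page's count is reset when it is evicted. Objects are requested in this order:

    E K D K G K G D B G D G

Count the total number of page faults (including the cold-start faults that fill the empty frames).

6

E → miss, frames [E]
K → miss, frames [E, K]
D → miss, frames [E, K, D]
K → hit
G → miss, evict E, frames [K, D, G]
K → hit
G → hit
D → hit
B → miss, evict D, frames [K, G, B]
G → hit
D → miss, evict B, frames [K, G, D]
G → hit
Page faults: 6.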